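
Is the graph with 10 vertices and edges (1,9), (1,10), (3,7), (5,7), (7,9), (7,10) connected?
No, it has 5 components: {1, 3, 5, 7, 9, 10}, {2}, {4}, {6}, {8}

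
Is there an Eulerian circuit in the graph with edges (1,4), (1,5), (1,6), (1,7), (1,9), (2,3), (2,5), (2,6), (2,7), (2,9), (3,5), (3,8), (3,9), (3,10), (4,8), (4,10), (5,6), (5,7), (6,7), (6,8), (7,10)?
No (10 vertices have odd degree: {1, 2, 3, 4, 5, 6, 7, 8, 9, 10}; Eulerian circuit requires 0)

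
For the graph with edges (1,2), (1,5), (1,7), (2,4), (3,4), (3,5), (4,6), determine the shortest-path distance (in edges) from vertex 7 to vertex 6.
4 (path: 7 -> 1 -> 2 -> 4 -> 6, 4 edges)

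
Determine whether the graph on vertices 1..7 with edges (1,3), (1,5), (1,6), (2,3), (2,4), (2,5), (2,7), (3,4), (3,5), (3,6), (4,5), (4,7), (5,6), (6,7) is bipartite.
No (odd cycle of length 3: 6 -> 1 -> 3 -> 6)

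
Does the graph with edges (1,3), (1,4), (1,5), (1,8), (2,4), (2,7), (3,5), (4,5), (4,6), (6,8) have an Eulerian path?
Yes (the graph is connected and exactly 2 vertices have odd degree: {5, 7}; any Eulerian path must start and end at those)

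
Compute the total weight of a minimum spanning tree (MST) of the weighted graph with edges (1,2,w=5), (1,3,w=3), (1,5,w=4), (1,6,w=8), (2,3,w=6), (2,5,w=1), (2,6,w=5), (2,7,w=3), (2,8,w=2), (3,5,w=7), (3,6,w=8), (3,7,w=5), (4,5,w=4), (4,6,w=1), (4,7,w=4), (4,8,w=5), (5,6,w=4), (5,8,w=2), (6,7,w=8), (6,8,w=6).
18 (MST edges: (1,3,w=3), (1,5,w=4), (2,5,w=1), (2,7,w=3), (2,8,w=2), (4,5,w=4), (4,6,w=1); sum of weights 3 + 4 + 1 + 3 + 2 + 4 + 1 = 18)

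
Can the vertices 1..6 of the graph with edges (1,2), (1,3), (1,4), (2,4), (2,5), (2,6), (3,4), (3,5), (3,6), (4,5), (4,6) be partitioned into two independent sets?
No (odd cycle of length 3: 3 -> 1 -> 4 -> 3)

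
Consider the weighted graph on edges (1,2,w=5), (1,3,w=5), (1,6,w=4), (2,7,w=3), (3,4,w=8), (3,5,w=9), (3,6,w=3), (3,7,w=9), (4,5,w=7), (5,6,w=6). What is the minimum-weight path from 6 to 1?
4 (path: 6 -> 1; weights 4 = 4)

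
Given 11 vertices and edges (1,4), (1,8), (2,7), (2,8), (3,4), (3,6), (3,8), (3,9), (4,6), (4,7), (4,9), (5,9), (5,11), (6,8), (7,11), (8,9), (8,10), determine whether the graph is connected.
Yes (BFS from 1 visits [1, 4, 8, 3, 6, 7, 9, 2, 10, 11, 5] — all 11 vertices reached)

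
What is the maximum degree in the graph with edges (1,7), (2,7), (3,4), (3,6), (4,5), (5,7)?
3 (attained at vertex 7)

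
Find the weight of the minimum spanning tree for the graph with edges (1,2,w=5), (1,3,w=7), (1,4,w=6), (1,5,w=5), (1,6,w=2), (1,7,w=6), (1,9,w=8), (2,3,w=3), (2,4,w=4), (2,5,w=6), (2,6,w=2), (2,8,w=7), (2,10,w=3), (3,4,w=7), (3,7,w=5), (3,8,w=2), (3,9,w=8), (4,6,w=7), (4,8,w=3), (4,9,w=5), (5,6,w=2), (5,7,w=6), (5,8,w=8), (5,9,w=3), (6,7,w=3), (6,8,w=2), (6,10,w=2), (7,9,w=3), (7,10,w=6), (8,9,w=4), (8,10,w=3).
21 (MST edges: (1,6,w=2), (2,6,w=2), (3,8,w=2), (4,8,w=3), (5,6,w=2), (5,9,w=3), (6,7,w=3), (6,8,w=2), (6,10,w=2); sum of weights 2 + 2 + 2 + 3 + 2 + 3 + 3 + 2 + 2 = 21)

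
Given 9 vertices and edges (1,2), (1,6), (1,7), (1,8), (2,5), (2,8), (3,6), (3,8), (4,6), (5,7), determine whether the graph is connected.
No, it has 2 components: {1, 2, 3, 4, 5, 6, 7, 8}, {9}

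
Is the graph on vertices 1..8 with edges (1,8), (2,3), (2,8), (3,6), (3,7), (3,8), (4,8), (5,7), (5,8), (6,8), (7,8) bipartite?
No (odd cycle of length 3: 2 -> 8 -> 3 -> 2)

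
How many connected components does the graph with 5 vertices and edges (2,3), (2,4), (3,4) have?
3 (components: {1}, {2, 3, 4}, {5})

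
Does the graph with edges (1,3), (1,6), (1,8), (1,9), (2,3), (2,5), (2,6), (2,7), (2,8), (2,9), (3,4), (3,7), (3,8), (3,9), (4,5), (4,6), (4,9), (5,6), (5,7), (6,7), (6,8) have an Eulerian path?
Yes — and in fact it has an Eulerian circuit (the graph is connected and all 9 vertices have even degree)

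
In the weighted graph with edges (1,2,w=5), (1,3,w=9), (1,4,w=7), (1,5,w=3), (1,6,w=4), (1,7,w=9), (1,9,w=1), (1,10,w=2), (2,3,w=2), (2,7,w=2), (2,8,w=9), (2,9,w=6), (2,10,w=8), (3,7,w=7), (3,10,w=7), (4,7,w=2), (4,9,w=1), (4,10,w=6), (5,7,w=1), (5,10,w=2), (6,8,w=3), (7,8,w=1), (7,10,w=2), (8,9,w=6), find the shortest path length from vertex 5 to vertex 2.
3 (path: 5 -> 7 -> 2; weights 1 + 2 = 3)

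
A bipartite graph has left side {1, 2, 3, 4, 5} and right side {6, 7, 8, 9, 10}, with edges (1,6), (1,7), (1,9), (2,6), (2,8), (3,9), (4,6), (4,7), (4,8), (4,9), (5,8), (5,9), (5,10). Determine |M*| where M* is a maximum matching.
5 (matching: (1,6), (2,8), (3,9), (4,7), (5,10); upper bound min(|L|,|R|) = min(5,5) = 5)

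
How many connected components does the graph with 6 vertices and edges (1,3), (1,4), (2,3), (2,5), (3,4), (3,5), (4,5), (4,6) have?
1 (components: {1, 2, 3, 4, 5, 6})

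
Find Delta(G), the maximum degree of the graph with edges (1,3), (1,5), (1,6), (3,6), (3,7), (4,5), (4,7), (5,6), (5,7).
4 (attained at vertex 5)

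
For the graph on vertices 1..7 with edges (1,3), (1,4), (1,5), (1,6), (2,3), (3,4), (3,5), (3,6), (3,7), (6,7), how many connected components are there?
1 (components: {1, 2, 3, 4, 5, 6, 7})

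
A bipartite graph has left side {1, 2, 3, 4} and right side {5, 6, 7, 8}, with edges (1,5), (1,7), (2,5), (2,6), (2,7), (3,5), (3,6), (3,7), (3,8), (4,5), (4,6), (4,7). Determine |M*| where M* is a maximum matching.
4 (matching: (1,7), (2,6), (3,8), (4,5); upper bound min(|L|,|R|) = min(4,4) = 4)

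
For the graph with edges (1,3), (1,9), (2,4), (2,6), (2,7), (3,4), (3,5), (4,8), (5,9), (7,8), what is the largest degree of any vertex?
3 (attained at vertices 2, 3, 4)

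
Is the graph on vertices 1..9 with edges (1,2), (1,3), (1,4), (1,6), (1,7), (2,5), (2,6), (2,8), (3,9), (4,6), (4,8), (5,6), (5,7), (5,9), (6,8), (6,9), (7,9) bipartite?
No (odd cycle of length 3: 2 -> 1 -> 6 -> 2)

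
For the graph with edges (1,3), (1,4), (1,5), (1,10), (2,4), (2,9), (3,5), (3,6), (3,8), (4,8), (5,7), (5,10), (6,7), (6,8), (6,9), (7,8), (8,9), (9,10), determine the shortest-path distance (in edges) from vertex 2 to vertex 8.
2 (path: 2 -> 9 -> 8, 2 edges)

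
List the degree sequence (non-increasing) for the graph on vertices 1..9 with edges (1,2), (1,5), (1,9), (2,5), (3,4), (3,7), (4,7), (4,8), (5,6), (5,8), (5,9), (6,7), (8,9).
[5, 3, 3, 3, 3, 3, 2, 2, 2] (degrees: deg(1)=3, deg(2)=2, deg(3)=2, deg(4)=3, deg(5)=5, deg(6)=2, deg(7)=3, deg(8)=3, deg(9)=3)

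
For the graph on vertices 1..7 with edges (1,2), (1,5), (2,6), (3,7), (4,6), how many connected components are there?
2 (components: {1, 2, 4, 5, 6}, {3, 7})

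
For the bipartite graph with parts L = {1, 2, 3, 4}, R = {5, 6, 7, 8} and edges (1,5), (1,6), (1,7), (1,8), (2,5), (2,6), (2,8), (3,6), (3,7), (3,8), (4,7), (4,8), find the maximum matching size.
4 (matching: (1,8), (2,5), (3,6), (4,7); upper bound min(|L|,|R|) = min(4,4) = 4)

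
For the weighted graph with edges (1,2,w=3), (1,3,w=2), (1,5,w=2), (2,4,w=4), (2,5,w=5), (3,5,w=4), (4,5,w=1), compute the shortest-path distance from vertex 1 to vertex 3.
2 (path: 1 -> 3; weights 2 = 2)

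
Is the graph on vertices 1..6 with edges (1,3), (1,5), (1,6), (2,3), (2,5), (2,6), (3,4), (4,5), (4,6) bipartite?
Yes. Partition: {1, 2, 4}, {3, 5, 6}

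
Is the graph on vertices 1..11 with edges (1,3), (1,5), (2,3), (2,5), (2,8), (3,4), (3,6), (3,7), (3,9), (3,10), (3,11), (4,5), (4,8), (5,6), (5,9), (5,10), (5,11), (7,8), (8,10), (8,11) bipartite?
Yes. Partition: {1, 2, 4, 6, 7, 9, 10, 11}, {3, 5, 8}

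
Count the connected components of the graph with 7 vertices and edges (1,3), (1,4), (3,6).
4 (components: {1, 3, 4, 6}, {2}, {5}, {7})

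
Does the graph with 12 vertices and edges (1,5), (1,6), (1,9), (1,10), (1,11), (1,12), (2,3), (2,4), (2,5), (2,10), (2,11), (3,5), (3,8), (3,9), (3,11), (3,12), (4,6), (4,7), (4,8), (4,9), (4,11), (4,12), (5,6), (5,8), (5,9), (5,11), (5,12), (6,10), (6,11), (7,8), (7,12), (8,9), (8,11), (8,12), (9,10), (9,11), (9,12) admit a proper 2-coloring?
No (odd cycle of length 3: 11 -> 1 -> 9 -> 11)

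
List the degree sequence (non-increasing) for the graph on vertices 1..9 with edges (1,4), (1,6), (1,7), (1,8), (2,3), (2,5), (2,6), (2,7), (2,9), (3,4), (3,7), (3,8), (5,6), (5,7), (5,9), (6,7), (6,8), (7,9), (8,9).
[6, 5, 5, 4, 4, 4, 4, 4, 2] (degrees: deg(1)=4, deg(2)=5, deg(3)=4, deg(4)=2, deg(5)=4, deg(6)=5, deg(7)=6, deg(8)=4, deg(9)=4)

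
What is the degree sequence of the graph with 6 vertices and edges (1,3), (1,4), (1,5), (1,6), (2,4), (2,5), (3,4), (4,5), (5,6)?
[4, 4, 4, 2, 2, 2] (degrees: deg(1)=4, deg(2)=2, deg(3)=2, deg(4)=4, deg(5)=4, deg(6)=2)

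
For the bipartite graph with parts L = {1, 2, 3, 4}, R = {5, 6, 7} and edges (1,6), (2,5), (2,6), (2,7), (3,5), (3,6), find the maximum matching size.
3 (matching: (1,6), (2,7), (3,5); upper bound min(|L|,|R|) = min(4,3) = 3)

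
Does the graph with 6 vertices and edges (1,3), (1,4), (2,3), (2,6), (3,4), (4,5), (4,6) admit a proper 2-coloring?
No (odd cycle of length 3: 3 -> 1 -> 4 -> 3)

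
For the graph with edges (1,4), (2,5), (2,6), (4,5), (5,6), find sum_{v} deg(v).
10 (handshake: sum of degrees = 2|E| = 2 x 5 = 10)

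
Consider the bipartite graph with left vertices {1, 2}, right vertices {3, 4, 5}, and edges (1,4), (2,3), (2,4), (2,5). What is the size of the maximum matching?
2 (matching: (1,4), (2,5); upper bound min(|L|,|R|) = min(2,3) = 2)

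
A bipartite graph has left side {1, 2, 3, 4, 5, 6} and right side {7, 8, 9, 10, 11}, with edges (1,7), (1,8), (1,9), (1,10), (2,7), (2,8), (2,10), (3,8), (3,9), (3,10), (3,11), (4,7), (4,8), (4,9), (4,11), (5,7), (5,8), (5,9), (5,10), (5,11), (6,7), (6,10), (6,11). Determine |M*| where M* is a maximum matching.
5 (matching: (1,10), (2,8), (3,11), (4,9), (5,7); upper bound min(|L|,|R|) = min(6,5) = 5)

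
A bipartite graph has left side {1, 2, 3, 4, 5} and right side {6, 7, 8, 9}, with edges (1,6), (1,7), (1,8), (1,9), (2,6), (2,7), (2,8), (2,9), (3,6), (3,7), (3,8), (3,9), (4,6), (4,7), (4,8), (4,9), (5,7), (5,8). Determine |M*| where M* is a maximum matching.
4 (matching: (1,9), (2,8), (3,7), (4,6); upper bound min(|L|,|R|) = min(5,4) = 4)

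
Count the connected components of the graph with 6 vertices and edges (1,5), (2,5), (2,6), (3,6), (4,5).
1 (components: {1, 2, 3, 4, 5, 6})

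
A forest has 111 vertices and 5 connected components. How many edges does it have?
106 (Each of the 5 component trees on V_i vertices has V_i - 1 edges; summing gives V - C = 111 - 5 = 106)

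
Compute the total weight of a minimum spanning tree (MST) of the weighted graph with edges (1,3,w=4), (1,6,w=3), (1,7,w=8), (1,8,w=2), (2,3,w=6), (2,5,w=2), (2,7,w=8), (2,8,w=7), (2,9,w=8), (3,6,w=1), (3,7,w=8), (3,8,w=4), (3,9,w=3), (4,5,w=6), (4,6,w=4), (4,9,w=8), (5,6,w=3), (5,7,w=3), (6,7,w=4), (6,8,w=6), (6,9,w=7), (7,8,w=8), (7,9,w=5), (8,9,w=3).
21 (MST edges: (1,6,w=3), (1,8,w=2), (2,5,w=2), (3,6,w=1), (3,9,w=3), (4,6,w=4), (5,6,w=3), (5,7,w=3); sum of weights 3 + 2 + 2 + 1 + 3 + 4 + 3 + 3 = 21)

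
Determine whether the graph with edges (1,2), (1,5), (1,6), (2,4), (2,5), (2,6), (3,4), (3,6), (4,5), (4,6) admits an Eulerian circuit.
No (2 vertices have odd degree: {1, 5}; Eulerian circuit requires 0)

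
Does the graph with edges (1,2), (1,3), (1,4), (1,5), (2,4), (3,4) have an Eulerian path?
Yes (the graph is connected and exactly 2 vertices have odd degree: {4, 5}; any Eulerian path must start and end at those)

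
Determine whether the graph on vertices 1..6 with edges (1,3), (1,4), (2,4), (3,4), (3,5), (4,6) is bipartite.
No (odd cycle of length 3: 4 -> 1 -> 3 -> 4)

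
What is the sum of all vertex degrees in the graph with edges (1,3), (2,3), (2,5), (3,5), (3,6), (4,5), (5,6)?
14 (handshake: sum of degrees = 2|E| = 2 x 7 = 14)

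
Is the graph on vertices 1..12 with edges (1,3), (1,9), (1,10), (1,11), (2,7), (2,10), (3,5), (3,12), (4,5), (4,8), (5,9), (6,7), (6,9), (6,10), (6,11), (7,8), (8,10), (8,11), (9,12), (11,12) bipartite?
Yes. Partition: {1, 2, 5, 6, 8, 12}, {3, 4, 7, 9, 10, 11}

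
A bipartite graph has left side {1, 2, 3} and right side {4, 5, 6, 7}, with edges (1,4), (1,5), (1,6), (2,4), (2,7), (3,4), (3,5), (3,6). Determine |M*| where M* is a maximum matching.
3 (matching: (1,6), (2,7), (3,5); upper bound min(|L|,|R|) = min(3,4) = 3)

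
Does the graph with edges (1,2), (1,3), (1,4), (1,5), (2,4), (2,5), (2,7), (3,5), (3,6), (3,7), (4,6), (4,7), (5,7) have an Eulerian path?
Yes — and in fact it has an Eulerian circuit (the graph is connected and all 7 vertices have even degree)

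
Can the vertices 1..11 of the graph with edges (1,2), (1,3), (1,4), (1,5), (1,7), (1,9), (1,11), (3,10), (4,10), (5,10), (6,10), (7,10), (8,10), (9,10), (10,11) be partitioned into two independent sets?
Yes. Partition: {1, 10}, {2, 3, 4, 5, 6, 7, 8, 9, 11}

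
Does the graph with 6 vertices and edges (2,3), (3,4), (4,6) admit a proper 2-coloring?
Yes. Partition: {1, 2, 4, 5}, {3, 6}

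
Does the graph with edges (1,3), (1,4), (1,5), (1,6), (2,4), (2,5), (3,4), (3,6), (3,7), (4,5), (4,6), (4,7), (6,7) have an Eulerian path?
Yes (the graph is connected and exactly 2 vertices have odd degree: {5, 7}; any Eulerian path must start and end at those)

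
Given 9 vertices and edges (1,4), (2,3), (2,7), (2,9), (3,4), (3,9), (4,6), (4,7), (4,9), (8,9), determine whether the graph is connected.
No, it has 2 components: {1, 2, 3, 4, 6, 7, 8, 9}, {5}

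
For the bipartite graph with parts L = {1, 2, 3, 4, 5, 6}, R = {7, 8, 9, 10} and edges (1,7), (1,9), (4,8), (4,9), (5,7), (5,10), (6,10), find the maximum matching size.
4 (matching: (1,9), (4,8), (5,7), (6,10); upper bound min(|L|,|R|) = min(6,4) = 4)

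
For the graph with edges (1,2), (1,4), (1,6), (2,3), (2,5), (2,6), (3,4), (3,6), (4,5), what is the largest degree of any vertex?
4 (attained at vertex 2)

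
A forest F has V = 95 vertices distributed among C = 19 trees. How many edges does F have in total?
76 (Each of the 19 component trees on V_i vertices has V_i - 1 edges; summing gives V - C = 95 - 19 = 76)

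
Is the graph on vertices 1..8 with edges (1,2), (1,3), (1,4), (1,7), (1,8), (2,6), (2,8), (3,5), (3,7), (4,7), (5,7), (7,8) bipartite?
No (odd cycle of length 3: 7 -> 1 -> 8 -> 7)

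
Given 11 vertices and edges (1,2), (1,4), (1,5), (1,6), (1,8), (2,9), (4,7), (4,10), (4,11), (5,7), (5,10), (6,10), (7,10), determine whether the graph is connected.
No, it has 2 components: {1, 2, 4, 5, 6, 7, 8, 9, 10, 11}, {3}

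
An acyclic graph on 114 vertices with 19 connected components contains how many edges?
95 (Each of the 19 component trees on V_i vertices has V_i - 1 edges; summing gives V - C = 114 - 19 = 95)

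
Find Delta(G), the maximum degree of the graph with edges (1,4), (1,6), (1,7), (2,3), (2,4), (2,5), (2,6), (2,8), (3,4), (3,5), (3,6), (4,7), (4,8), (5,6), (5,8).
5 (attained at vertices 2, 4)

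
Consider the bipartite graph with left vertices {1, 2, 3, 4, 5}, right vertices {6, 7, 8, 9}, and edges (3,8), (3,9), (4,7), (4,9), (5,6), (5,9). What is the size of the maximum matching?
3 (matching: (3,8), (4,7), (5,9); upper bound min(|L|,|R|) = min(5,4) = 4)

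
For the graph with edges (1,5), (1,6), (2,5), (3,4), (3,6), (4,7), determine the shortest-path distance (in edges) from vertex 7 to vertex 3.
2 (path: 7 -> 4 -> 3, 2 edges)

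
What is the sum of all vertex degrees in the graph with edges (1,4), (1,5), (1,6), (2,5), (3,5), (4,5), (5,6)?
14 (handshake: sum of degrees = 2|E| = 2 x 7 = 14)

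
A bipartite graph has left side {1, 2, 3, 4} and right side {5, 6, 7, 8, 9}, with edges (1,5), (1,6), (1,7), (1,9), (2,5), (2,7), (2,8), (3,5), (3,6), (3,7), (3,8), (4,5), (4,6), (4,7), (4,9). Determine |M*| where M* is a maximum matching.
4 (matching: (1,9), (2,8), (3,7), (4,6); upper bound min(|L|,|R|) = min(4,5) = 4)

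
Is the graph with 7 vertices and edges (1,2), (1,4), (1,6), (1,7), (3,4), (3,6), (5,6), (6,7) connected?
Yes (BFS from 1 visits [1, 2, 4, 6, 7, 3, 5] — all 7 vertices reached)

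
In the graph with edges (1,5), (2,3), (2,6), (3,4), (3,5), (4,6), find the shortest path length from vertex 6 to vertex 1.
4 (path: 6 -> 4 -> 3 -> 5 -> 1, 4 edges)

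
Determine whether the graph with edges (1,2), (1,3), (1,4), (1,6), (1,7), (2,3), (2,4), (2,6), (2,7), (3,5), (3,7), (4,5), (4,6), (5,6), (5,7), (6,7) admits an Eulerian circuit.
No (4 vertices have odd degree: {1, 2, 6, 7}; Eulerian circuit requires 0)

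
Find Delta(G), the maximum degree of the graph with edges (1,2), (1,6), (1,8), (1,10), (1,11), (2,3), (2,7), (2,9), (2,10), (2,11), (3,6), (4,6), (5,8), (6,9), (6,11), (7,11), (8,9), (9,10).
6 (attained at vertex 2)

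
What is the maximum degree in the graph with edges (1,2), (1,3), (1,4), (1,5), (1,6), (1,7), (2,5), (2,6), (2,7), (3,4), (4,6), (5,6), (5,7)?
6 (attained at vertex 1)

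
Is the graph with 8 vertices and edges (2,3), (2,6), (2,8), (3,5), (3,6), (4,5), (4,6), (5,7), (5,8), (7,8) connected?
No, it has 2 components: {1}, {2, 3, 4, 5, 6, 7, 8}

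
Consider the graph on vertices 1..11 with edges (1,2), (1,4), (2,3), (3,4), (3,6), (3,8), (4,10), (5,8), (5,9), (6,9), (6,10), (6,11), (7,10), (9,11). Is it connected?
Yes (BFS from 1 visits [1, 2, 4, 3, 10, 6, 8, 7, 9, 11, 5] — all 11 vertices reached)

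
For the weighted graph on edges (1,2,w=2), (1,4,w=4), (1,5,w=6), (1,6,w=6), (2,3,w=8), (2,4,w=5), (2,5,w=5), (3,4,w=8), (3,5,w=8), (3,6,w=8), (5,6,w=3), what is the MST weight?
22 (MST edges: (1,2,w=2), (1,4,w=4), (2,3,w=8), (2,5,w=5), (5,6,w=3); sum of weights 2 + 4 + 8 + 5 + 3 = 22)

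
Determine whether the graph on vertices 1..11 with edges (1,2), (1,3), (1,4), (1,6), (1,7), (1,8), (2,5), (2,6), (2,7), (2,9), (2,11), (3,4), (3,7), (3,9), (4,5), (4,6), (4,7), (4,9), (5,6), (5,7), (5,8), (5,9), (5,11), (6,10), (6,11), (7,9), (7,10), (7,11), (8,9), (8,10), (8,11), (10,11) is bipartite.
No (odd cycle of length 3: 7 -> 1 -> 3 -> 7)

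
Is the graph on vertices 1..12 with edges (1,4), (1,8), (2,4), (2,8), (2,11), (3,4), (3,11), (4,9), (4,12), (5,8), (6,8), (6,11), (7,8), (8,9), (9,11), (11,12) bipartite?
Yes. Partition: {1, 2, 3, 5, 6, 7, 9, 10, 12}, {4, 8, 11}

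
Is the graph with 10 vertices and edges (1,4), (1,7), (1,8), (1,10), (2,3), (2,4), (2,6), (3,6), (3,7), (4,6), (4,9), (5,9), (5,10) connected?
Yes (BFS from 1 visits [1, 4, 7, 8, 10, 2, 6, 9, 3, 5] — all 10 vertices reached)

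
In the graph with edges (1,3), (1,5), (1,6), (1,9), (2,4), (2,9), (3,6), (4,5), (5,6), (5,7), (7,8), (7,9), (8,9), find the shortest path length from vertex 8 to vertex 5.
2 (path: 8 -> 7 -> 5, 2 edges)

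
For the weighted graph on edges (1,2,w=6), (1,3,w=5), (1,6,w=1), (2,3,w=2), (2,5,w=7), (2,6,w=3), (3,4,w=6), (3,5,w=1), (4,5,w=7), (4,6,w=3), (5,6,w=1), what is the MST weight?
8 (MST edges: (1,6,w=1), (2,3,w=2), (3,5,w=1), (4,6,w=3), (5,6,w=1); sum of weights 1 + 2 + 1 + 3 + 1 = 8)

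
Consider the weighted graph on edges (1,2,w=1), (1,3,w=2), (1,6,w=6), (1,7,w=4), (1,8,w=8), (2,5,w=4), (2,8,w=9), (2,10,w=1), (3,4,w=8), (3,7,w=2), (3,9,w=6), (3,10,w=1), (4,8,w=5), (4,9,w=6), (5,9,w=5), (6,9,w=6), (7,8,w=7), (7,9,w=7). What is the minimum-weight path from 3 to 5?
6 (path: 3 -> 10 -> 2 -> 5; weights 1 + 1 + 4 = 6)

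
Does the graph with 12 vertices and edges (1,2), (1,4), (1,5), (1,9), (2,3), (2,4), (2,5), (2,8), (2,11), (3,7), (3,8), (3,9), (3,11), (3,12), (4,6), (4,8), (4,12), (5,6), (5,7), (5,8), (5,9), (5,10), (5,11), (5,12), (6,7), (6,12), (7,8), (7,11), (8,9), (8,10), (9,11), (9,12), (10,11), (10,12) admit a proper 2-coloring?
No (odd cycle of length 3: 2 -> 1 -> 4 -> 2)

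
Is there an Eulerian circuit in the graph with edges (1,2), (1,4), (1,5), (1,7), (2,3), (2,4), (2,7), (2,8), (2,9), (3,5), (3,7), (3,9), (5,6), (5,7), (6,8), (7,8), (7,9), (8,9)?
Yes (the graph is connected and all 9 vertices have even degree)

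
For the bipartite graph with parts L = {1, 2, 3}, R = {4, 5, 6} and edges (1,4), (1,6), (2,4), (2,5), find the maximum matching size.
2 (matching: (1,6), (2,5); upper bound min(|L|,|R|) = min(3,3) = 3)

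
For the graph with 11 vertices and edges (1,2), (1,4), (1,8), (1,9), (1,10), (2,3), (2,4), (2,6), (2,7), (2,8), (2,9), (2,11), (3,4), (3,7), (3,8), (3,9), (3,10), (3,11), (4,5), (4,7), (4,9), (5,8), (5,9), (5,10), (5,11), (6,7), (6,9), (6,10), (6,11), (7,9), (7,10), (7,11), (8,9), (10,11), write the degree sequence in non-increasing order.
[8, 8, 7, 7, 6, 6, 6, 5, 5, 5, 5] (degrees: deg(1)=5, deg(2)=8, deg(3)=7, deg(4)=6, deg(5)=5, deg(6)=5, deg(7)=7, deg(8)=5, deg(9)=8, deg(10)=6, deg(11)=6)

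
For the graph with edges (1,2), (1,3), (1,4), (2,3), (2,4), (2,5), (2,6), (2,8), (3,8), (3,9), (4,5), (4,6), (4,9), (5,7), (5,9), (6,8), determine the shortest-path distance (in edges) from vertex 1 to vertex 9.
2 (path: 1 -> 3 -> 9, 2 edges)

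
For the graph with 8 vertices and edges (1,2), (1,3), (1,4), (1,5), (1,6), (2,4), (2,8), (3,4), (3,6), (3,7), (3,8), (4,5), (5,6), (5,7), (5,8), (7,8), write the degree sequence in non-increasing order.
[5, 5, 5, 4, 4, 3, 3, 3] (degrees: deg(1)=5, deg(2)=3, deg(3)=5, deg(4)=4, deg(5)=5, deg(6)=3, deg(7)=3, deg(8)=4)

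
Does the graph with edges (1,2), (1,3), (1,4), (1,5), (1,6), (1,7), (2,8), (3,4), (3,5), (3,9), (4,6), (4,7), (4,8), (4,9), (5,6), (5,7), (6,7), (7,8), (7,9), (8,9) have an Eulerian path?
Yes — and in fact it has an Eulerian circuit (the graph is connected and all 9 vertices have even degree)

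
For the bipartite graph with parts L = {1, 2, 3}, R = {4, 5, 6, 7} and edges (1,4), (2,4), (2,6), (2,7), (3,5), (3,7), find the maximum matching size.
3 (matching: (1,4), (2,6), (3,7); upper bound min(|L|,|R|) = min(3,4) = 3)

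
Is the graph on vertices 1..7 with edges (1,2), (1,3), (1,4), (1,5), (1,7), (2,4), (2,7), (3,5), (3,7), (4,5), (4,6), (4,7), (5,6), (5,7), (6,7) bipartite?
No (odd cycle of length 3: 2 -> 1 -> 4 -> 2)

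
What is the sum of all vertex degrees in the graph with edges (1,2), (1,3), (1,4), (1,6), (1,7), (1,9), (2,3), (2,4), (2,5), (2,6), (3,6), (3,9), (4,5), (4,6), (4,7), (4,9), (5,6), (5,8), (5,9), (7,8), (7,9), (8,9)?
44 (handshake: sum of degrees = 2|E| = 2 x 22 = 44)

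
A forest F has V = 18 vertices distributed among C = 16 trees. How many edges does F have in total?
2 (Each of the 16 component trees on V_i vertices has V_i - 1 edges; summing gives V - C = 18 - 16 = 2)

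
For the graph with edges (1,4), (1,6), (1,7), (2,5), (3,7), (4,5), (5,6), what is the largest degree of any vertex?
3 (attained at vertices 1, 5)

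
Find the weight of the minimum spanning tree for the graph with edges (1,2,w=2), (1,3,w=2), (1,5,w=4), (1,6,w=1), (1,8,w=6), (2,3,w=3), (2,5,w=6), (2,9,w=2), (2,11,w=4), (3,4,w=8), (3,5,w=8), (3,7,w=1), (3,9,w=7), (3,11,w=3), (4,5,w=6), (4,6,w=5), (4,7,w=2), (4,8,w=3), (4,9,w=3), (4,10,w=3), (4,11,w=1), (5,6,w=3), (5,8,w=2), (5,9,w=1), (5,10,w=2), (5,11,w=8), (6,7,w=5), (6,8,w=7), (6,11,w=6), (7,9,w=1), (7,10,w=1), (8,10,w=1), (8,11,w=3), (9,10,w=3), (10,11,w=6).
13 (MST edges: (1,2,w=2), (1,3,w=2), (1,6,w=1), (3,7,w=1), (4,7,w=2), (4,11,w=1), (5,9,w=1), (7,9,w=1), (7,10,w=1), (8,10,w=1); sum of weights 2 + 2 + 1 + 1 + 2 + 1 + 1 + 1 + 1 + 1 = 13)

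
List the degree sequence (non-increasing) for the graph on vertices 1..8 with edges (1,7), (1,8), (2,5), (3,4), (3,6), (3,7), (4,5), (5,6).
[3, 3, 2, 2, 2, 2, 1, 1] (degrees: deg(1)=2, deg(2)=1, deg(3)=3, deg(4)=2, deg(5)=3, deg(6)=2, deg(7)=2, deg(8)=1)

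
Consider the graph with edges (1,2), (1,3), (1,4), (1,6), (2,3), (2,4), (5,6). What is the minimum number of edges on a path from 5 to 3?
3 (path: 5 -> 6 -> 1 -> 3, 3 edges)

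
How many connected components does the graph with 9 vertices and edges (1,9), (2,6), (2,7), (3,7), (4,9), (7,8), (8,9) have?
2 (components: {1, 2, 3, 4, 6, 7, 8, 9}, {5})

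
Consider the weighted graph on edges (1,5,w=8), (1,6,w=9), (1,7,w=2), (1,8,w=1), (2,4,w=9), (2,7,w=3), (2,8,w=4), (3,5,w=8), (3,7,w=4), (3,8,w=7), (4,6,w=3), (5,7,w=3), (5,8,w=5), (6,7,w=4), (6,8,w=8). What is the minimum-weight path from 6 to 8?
7 (path: 6 -> 7 -> 1 -> 8; weights 4 + 2 + 1 = 7)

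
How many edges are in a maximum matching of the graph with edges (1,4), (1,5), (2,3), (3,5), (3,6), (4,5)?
2 (matching: (1,5), (3,6); upper bound floor(n/2) = floor(6/2) = 3)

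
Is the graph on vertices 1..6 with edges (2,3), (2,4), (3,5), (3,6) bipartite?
Yes. Partition: {1, 2, 5, 6}, {3, 4}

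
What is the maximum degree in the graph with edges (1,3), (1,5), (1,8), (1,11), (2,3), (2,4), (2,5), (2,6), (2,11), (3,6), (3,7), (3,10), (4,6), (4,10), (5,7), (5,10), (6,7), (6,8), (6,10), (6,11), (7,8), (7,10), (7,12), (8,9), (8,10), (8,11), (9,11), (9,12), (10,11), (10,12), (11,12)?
8 (attained at vertex 10)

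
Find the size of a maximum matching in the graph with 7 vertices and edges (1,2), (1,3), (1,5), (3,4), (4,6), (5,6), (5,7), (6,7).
3 (matching: (1,3), (4,6), (5,7); upper bound floor(n/2) = floor(7/2) = 3)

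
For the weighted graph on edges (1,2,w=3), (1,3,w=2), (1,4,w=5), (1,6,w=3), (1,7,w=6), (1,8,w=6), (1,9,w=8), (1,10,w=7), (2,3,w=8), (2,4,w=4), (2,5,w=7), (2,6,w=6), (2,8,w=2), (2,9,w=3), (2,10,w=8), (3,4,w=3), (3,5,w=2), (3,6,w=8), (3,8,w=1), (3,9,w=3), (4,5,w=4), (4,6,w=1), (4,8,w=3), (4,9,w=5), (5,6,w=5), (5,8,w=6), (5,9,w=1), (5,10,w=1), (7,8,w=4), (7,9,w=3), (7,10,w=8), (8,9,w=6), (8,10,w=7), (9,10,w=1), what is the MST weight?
16 (MST edges: (1,3,w=2), (1,6,w=3), (2,8,w=2), (3,5,w=2), (3,8,w=1), (4,6,w=1), (5,9,w=1), (5,10,w=1), (7,9,w=3); sum of weights 2 + 3 + 2 + 2 + 1 + 1 + 1 + 1 + 3 = 16)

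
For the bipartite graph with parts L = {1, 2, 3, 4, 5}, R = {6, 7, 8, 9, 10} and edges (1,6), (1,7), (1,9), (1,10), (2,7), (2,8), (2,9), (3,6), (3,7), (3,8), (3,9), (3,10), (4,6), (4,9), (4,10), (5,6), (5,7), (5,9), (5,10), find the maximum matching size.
5 (matching: (1,10), (2,9), (3,8), (4,6), (5,7); upper bound min(|L|,|R|) = min(5,5) = 5)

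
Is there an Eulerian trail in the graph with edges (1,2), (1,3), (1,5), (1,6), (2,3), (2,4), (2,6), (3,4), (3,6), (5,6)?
Yes — and in fact it has an Eulerian circuit (the graph is connected and all 6 vertices have even degree)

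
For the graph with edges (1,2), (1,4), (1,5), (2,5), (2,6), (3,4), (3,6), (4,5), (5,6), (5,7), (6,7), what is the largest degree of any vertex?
5 (attained at vertex 5)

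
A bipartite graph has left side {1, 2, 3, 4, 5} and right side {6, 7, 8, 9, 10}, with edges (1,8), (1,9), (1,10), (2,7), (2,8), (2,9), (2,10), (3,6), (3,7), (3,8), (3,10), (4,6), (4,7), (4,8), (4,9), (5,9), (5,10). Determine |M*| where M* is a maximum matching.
5 (matching: (1,10), (2,7), (3,8), (4,6), (5,9); upper bound min(|L|,|R|) = min(5,5) = 5)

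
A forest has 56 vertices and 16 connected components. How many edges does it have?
40 (Each of the 16 component trees on V_i vertices has V_i - 1 edges; summing gives V - C = 56 - 16 = 40)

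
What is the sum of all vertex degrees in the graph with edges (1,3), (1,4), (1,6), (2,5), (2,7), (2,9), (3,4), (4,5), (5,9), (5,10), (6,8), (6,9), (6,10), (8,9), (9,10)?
30 (handshake: sum of degrees = 2|E| = 2 x 15 = 30)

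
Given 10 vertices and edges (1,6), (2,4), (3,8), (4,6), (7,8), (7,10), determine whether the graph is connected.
No, it has 4 components: {1, 2, 4, 6}, {3, 7, 8, 10}, {5}, {9}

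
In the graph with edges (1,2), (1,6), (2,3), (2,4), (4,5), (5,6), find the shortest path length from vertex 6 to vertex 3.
3 (path: 6 -> 1 -> 2 -> 3, 3 edges)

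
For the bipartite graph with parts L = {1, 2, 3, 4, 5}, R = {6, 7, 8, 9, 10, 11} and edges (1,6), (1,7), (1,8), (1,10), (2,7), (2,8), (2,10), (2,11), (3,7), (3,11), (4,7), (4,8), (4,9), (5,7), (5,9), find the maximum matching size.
5 (matching: (1,10), (2,11), (3,7), (4,8), (5,9); upper bound min(|L|,|R|) = min(5,6) = 5)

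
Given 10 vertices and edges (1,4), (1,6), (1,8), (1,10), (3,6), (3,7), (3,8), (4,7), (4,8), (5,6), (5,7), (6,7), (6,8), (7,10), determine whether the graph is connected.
No, it has 3 components: {1, 3, 4, 5, 6, 7, 8, 10}, {2}, {9}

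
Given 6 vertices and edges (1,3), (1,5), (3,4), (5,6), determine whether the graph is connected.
No, it has 2 components: {1, 3, 4, 5, 6}, {2}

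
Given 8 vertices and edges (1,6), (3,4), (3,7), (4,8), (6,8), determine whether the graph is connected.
No, it has 3 components: {1, 3, 4, 6, 7, 8}, {2}, {5}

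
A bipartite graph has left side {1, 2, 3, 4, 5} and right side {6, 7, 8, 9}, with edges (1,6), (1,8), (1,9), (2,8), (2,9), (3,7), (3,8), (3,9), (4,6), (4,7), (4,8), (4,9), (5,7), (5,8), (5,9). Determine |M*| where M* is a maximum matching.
4 (matching: (1,9), (2,8), (3,7), (4,6); upper bound min(|L|,|R|) = min(5,4) = 4)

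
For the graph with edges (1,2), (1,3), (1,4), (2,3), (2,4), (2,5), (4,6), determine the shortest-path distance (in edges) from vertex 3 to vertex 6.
3 (path: 3 -> 2 -> 4 -> 6, 3 edges)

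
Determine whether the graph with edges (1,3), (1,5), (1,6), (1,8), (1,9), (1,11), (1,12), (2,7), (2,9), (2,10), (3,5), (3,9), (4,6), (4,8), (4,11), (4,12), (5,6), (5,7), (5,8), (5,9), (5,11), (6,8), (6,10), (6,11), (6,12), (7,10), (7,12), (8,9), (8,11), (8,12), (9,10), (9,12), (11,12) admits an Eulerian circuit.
No (8 vertices have odd degree: {1, 2, 3, 5, 6, 8, 9, 12}; Eulerian circuit requires 0)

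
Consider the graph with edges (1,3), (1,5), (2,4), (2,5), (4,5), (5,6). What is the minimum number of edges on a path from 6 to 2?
2 (path: 6 -> 5 -> 2, 2 edges)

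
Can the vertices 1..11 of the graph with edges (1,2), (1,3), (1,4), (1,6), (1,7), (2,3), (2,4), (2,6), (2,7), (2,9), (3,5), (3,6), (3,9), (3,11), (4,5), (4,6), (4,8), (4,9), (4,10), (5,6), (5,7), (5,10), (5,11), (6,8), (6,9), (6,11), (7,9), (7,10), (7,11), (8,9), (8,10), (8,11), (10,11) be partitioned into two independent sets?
No (odd cycle of length 3: 4 -> 1 -> 2 -> 4)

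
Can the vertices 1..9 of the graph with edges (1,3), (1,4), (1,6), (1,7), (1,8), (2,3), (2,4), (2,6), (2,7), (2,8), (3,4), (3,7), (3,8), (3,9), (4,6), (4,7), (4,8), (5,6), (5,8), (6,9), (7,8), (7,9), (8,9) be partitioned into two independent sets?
No (odd cycle of length 3: 7 -> 1 -> 4 -> 7)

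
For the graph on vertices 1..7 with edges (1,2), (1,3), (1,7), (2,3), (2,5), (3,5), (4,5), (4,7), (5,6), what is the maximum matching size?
3 (matching: (1,3), (4,7), (5,6); upper bound floor(n/2) = floor(7/2) = 3)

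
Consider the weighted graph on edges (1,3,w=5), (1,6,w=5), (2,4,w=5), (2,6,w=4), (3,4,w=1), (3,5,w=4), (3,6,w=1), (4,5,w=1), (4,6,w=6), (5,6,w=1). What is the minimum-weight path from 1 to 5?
6 (path: 1 -> 6 -> 5; weights 5 + 1 = 6)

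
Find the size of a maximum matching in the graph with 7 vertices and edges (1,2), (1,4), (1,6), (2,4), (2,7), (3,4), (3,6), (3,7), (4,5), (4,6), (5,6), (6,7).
3 (matching: (1,6), (2,7), (4,5); upper bound floor(n/2) = floor(7/2) = 3)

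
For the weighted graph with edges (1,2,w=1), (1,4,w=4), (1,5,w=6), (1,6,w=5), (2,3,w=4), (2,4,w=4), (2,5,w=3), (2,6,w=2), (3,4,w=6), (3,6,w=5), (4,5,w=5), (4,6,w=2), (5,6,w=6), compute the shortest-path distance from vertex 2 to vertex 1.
1 (path: 2 -> 1; weights 1 = 1)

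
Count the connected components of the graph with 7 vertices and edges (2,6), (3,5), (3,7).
4 (components: {1}, {2, 6}, {3, 5, 7}, {4})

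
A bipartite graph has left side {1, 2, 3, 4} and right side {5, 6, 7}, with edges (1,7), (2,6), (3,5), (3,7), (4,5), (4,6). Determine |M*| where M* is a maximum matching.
3 (matching: (1,7), (2,6), (3,5); upper bound min(|L|,|R|) = min(4,3) = 3)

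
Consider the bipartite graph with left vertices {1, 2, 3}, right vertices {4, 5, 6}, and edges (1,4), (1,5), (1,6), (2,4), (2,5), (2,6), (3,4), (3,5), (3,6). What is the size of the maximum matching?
3 (matching: (1,6), (2,5), (3,4); upper bound min(|L|,|R|) = min(3,3) = 3)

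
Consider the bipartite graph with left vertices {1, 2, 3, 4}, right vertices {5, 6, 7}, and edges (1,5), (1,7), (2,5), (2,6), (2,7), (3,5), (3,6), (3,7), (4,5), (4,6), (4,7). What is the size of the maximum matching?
3 (matching: (1,7), (2,6), (3,5); upper bound min(|L|,|R|) = min(4,3) = 3)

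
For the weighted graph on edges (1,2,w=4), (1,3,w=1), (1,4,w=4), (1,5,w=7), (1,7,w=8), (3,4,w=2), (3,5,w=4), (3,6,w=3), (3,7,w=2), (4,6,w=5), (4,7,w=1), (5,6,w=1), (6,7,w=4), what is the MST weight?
12 (MST edges: (1,2,w=4), (1,3,w=1), (3,6,w=3), (3,7,w=2), (4,7,w=1), (5,6,w=1); sum of weights 4 + 1 + 3 + 2 + 1 + 1 = 12)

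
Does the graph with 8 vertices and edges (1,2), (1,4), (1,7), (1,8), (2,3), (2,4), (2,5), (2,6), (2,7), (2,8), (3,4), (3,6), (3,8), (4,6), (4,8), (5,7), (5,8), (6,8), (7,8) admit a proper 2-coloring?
No (odd cycle of length 3: 8 -> 1 -> 2 -> 8)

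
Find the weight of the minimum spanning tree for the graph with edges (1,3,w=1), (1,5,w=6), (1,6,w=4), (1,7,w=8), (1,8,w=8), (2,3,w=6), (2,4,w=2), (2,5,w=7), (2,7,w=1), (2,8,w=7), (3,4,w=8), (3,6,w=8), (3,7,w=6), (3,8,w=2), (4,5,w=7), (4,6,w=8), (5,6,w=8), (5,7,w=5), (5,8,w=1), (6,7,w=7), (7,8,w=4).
15 (MST edges: (1,3,w=1), (1,6,w=4), (2,4,w=2), (2,7,w=1), (3,8,w=2), (5,8,w=1), (7,8,w=4); sum of weights 1 + 4 + 2 + 1 + 2 + 1 + 4 = 15)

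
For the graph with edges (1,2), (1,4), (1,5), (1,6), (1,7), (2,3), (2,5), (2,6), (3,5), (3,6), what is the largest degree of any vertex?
5 (attained at vertex 1)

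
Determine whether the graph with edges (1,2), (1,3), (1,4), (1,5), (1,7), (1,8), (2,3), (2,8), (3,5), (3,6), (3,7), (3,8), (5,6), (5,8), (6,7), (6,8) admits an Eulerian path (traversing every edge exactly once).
No (4 vertices have odd degree: {2, 4, 7, 8}; Eulerian path requires 0 or 2)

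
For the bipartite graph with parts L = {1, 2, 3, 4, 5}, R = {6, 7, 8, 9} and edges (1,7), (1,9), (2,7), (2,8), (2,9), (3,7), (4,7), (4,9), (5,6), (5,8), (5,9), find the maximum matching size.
4 (matching: (1,9), (2,8), (3,7), (5,6); upper bound min(|L|,|R|) = min(5,4) = 4)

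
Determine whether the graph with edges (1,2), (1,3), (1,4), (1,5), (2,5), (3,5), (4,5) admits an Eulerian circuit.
Yes (the graph is connected and all 5 vertices have even degree)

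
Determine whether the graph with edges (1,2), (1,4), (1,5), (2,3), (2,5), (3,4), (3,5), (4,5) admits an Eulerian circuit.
No (4 vertices have odd degree: {1, 2, 3, 4}; Eulerian circuit requires 0)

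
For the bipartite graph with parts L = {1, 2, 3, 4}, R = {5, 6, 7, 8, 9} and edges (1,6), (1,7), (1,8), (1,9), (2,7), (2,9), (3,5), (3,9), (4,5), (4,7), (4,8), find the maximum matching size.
4 (matching: (1,6), (2,7), (3,9), (4,8); upper bound min(|L|,|R|) = min(4,5) = 4)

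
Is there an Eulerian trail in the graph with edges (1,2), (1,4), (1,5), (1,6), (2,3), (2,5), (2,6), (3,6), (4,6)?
Yes — and in fact it has an Eulerian circuit (the graph is connected and all 6 vertices have even degree)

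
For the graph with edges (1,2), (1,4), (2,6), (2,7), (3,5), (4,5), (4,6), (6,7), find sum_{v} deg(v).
16 (handshake: sum of degrees = 2|E| = 2 x 8 = 16)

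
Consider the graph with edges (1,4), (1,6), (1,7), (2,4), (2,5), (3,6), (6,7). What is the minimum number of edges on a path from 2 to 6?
3 (path: 2 -> 4 -> 1 -> 6, 3 edges)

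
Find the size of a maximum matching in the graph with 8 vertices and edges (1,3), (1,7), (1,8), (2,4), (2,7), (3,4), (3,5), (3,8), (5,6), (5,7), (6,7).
4 (matching: (1,8), (2,4), (3,5), (6,7); upper bound floor(n/2) = floor(8/2) = 4)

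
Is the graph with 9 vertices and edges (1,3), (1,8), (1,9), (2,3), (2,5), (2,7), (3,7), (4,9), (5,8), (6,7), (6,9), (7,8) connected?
Yes (BFS from 1 visits [1, 3, 8, 9, 2, 7, 5, 4, 6] — all 9 vertices reached)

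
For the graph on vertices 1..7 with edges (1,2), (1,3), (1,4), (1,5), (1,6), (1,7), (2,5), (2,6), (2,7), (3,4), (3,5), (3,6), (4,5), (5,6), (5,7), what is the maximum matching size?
3 (matching: (1,6), (2,7), (3,5); upper bound floor(n/2) = floor(7/2) = 3)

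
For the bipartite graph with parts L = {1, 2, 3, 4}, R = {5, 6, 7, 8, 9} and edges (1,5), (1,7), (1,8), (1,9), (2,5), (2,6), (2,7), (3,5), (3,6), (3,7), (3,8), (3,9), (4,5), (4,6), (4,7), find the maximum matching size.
4 (matching: (1,9), (2,7), (3,8), (4,6); upper bound min(|L|,|R|) = min(4,5) = 4)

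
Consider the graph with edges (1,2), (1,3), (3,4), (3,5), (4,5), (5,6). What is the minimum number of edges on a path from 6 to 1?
3 (path: 6 -> 5 -> 3 -> 1, 3 edges)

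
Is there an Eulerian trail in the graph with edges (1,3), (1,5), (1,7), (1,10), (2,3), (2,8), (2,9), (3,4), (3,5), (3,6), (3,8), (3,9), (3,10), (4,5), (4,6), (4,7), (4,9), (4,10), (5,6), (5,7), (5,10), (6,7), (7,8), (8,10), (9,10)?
Yes (the graph is connected and exactly 2 vertices have odd degree: {2, 7}; any Eulerian path must start and end at those)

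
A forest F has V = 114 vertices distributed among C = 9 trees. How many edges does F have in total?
105 (Each of the 9 component trees on V_i vertices has V_i - 1 edges; summing gives V - C = 114 - 9 = 105)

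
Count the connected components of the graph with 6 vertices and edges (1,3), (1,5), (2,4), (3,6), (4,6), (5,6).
1 (components: {1, 2, 3, 4, 5, 6})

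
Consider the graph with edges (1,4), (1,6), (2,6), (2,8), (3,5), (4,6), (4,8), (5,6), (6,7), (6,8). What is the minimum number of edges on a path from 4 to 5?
2 (path: 4 -> 6 -> 5, 2 edges)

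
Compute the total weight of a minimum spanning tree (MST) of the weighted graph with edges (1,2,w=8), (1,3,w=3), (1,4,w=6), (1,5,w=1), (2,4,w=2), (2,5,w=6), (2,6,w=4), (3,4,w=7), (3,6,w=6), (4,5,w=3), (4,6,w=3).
12 (MST edges: (1,3,w=3), (1,5,w=1), (2,4,w=2), (4,5,w=3), (4,6,w=3); sum of weights 3 + 1 + 2 + 3 + 3 = 12)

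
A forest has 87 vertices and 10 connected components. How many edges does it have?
77 (Each of the 10 component trees on V_i vertices has V_i - 1 edges; summing gives V - C = 87 - 10 = 77)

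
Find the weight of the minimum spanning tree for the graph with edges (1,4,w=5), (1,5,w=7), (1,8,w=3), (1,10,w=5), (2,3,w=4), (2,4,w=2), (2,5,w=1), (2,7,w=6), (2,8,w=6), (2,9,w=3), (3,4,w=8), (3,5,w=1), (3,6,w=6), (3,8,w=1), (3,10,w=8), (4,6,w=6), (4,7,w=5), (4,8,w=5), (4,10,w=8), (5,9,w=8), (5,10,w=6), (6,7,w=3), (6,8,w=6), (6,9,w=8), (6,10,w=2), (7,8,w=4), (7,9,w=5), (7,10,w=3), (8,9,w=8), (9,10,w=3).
19 (MST edges: (1,8,w=3), (2,4,w=2), (2,5,w=1), (2,9,w=3), (3,5,w=1), (3,8,w=1), (6,7,w=3), (6,10,w=2), (9,10,w=3); sum of weights 3 + 2 + 1 + 3 + 1 + 1 + 3 + 2 + 3 = 19)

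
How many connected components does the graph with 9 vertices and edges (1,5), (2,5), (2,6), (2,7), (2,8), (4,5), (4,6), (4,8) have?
3 (components: {1, 2, 4, 5, 6, 7, 8}, {3}, {9})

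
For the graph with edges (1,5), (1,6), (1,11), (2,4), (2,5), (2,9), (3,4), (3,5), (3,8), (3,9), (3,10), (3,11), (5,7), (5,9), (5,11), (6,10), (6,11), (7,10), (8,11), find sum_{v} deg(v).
38 (handshake: sum of degrees = 2|E| = 2 x 19 = 38)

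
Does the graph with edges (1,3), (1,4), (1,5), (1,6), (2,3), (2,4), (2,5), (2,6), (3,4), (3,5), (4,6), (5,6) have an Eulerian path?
Yes — and in fact it has an Eulerian circuit (the graph is connected and all 6 vertices have even degree)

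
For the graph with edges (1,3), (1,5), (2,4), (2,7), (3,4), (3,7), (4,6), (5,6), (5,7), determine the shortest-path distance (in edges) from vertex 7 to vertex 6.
2 (path: 7 -> 5 -> 6, 2 edges)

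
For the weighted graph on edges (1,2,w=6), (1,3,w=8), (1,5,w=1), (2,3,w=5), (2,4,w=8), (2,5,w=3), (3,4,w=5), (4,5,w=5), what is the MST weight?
14 (MST edges: (1,5,w=1), (2,3,w=5), (2,5,w=3), (3,4,w=5); sum of weights 1 + 5 + 3 + 5 = 14)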